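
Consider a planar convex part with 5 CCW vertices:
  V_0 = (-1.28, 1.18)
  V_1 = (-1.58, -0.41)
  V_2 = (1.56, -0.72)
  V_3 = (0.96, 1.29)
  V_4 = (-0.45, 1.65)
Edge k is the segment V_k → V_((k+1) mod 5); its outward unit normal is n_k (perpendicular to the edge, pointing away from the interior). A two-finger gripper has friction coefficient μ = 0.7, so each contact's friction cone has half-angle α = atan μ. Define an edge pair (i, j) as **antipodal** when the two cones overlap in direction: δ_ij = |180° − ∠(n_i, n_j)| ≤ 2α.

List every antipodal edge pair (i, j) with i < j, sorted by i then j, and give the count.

α = atan 0.7 = 34.99°;  2α = 69.98°
n_0 = (-0.9827, +0.1854)
n_1 = (-0.0982, -0.9952)
n_2 = (+0.9582, +0.2860)
n_3 = (+0.2474, +0.9689)
n_4 = (-0.4927, +0.8702)
  (0,1): δ = 84.95°  ·
  (0,2): δ = 27.31°  ✓
  (0,3): δ = 86.36°  ·
  (0,4): δ = 130.21°  ·
  (1,2): δ = 67.74°  ✓
  (1,3): δ = 8.68°  ✓
  (1,4): δ = 35.16°  ✓
  (2,3): δ = 120.94°  ·
  (2,4): δ = 77.10°  ·
  (3,4): δ = 136.16°  ·
antipodal pairs: 4

count = 4; pairs: (0,2), (1,2), (1,3), (1,4)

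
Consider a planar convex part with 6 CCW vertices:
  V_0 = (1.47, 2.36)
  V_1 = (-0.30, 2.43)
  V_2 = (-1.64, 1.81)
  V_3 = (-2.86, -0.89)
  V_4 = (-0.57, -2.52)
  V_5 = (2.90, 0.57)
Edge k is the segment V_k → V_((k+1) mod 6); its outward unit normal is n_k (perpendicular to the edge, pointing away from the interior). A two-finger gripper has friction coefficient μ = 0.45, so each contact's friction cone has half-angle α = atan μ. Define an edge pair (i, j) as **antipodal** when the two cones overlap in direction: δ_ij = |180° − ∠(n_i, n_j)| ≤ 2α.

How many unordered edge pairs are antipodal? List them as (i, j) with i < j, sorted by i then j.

α = atan 0.45 = 24.23°;  2α = 48.46°
n_0 = (+0.0395, +0.9992)
n_1 = (-0.4199, +0.9076)
n_2 = (-0.9113, +0.4118)
n_3 = (-0.5799, -0.8147)
n_4 = (+0.6650, -0.7468)
n_5 = (+0.7813, +0.6242)
  (0,1): δ = 152.91°  ·
  (0,2): δ = 112.05°  ·
  (0,3): δ = 33.18°  ✓
  (0,4): δ = 43.95°  ✓
  (0,5): δ = 130.89°  ·
  (1,2): δ = 139.15°  ·
  (1,3): δ = 60.27°  ·
  (1,4): δ = 16.86°  ✓
  (1,5): δ = 103.79°  ·
  (2,3): δ = 101.13°  ·
  (2,4): δ = 24.00°  ✓
  (2,5): δ = 62.94°  ·
  (3,4): δ = 102.87°  ·
  (3,5): δ = 15.94°  ✓
  (4,5): δ = 93.06°  ·
antipodal pairs: 5

count = 5; pairs: (0,3), (0,4), (1,4), (2,4), (3,5)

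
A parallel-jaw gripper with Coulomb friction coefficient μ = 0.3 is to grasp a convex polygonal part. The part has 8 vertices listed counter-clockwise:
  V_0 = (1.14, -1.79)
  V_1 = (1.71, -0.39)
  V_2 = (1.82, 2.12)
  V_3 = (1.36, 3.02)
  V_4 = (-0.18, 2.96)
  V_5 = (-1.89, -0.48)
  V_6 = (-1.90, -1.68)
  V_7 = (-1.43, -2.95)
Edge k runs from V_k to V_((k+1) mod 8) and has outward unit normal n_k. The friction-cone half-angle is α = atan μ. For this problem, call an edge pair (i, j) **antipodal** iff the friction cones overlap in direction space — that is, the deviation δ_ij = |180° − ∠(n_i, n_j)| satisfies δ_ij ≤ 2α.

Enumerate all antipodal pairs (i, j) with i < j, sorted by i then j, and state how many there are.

count = 8; pairs: (0,4), (0,5), (1,4), (1,5), (1,6), (2,5), (2,6), (3,7)

α = atan 0.3 = 16.70°;  2α = 33.40°
n_0 = (+0.9262, -0.3771)
n_1 = (+0.9990, -0.0438)
n_2 = (+0.8904, +0.4551)
n_3 = (-0.0389, +0.9992)
n_4 = (-0.8955, +0.4451)
n_5 = (-1.0000, +0.0083)
n_6 = (-0.9378, -0.3471)
n_7 = (+0.4114, -0.9115)
  (0,1): δ = 160.36°  ·
  (0,2): δ = 130.77°  ·
  (0,3): δ = 65.62°  ·
  (0,4): δ = 4.28°  ✓
  (0,5): δ = 21.68°  ✓
  (0,6): δ = 42.46°  ·
  (0,7): δ = 136.45°  ·
  (1,2): δ = 150.42°  ·
  (1,3): δ = 85.26°  ·
  (1,4): δ = 23.92°  ✓
  (1,5): δ = 2.03°  ✓
  (1,6): δ = 22.82°  ✓
  (1,7): δ = 116.80°  ·
  (2,3): δ = 114.84°  ·
  (2,4): δ = 53.50°  ·
  (2,5): δ = 27.55°  ✓
  (2,6): δ = 6.76°  ✓
  (2,7): δ = 87.22°  ·
  (3,4): δ = 118.66°  ·
  (3,5): δ = 92.71°  ·
  (3,6): δ = 71.92°  ·
  (3,7): δ = 22.06°  ✓
  (4,5): δ = 154.05°  ·
  (4,6): δ = 133.26°  ·
  (4,7): δ = 39.28°  ·
  (5,6): δ = 159.21°  ·
  (5,7): δ = 65.23°  ·
  (6,7): δ = 86.02°  ·
antipodal pairs: 8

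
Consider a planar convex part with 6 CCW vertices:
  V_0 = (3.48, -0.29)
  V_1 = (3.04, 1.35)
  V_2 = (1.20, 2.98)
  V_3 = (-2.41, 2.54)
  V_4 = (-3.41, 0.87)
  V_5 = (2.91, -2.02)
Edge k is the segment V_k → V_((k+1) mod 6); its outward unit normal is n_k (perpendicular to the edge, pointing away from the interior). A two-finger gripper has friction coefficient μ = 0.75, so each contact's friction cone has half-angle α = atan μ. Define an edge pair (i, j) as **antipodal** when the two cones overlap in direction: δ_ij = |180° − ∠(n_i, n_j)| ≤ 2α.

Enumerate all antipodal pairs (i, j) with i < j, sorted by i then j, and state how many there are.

α = atan 0.75 = 36.87°;  2α = 73.74°
n_0 = (+0.9658, +0.2591)
n_1 = (+0.6631, +0.7485)
n_2 = (-0.1210, +0.9927)
n_3 = (-0.8579, +0.5137)
n_4 = (-0.4159, -0.9094)
n_5 = (+0.9498, -0.3129)
  (0,1): δ = 146.56°  ·
  (0,2): δ = 98.07°  ·
  (0,3): δ = 45.93°  ✓
  (0,4): δ = 50.41°  ✓
  (0,5): δ = 146.75°  ·
  (1,2): δ = 131.51°  ·
  (1,3): δ = 79.38°  ·
  (1,4): δ = 16.96°  ✓
  (1,5): δ = 113.30°  ·
  (2,3): δ = 127.86°  ·
  (2,4): δ = 31.52°  ✓
  (2,5): δ = 64.81°  ✓
  (3,4): δ = 83.66°  ·
  (3,5): δ = 12.68°  ✓
  (4,5): δ = 83.66°  ·
antipodal pairs: 6

count = 6; pairs: (0,3), (0,4), (1,4), (2,4), (2,5), (3,5)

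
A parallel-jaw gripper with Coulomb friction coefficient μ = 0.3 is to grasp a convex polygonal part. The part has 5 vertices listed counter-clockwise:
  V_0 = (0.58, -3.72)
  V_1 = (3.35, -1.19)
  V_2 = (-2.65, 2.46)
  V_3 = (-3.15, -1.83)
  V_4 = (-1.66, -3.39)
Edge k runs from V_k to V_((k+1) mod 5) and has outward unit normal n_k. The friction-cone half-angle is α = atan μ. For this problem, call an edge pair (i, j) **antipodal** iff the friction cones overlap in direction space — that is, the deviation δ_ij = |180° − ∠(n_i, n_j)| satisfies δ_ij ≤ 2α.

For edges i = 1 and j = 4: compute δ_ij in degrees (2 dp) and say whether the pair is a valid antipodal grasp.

δ = 22.93°, valid

α = atan 0.3 = 16.70°;  2α = 33.40°
edge 1: e_1 = (-6.00, +3.65);  n_1 = (+0.5197, +0.8543)
edge 4: e_4 = (+2.24, -0.33);  n_4 = (-0.1457, -0.9893)
∠(n_1, n_4) = 157.07°
δ = |180° − 157.07°| = 22.93°
22.93° ≤ 2α = 33.40°  →  valid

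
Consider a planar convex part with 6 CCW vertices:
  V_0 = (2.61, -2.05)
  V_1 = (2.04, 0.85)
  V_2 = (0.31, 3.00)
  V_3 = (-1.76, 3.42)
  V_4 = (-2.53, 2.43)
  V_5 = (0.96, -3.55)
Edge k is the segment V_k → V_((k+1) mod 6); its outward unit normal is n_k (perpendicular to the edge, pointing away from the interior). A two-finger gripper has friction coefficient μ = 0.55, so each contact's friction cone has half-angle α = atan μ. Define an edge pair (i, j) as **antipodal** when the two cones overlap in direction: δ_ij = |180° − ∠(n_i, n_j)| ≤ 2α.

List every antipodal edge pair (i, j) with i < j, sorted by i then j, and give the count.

count = 6; pairs: (0,3), (0,4), (1,4), (2,4), (2,5), (3,5)

α = atan 0.55 = 28.81°;  2α = 57.62°
n_0 = (+0.9812, +0.1929)
n_1 = (+0.7791, +0.6269)
n_2 = (+0.1988, +0.9800)
n_3 = (-0.7894, +0.6139)
n_4 = (-0.8637, -0.5041)
n_5 = (+0.6727, -0.7399)
  (0,1): δ = 152.30°  ·
  (0,2): δ = 112.59°  ·
  (0,3): δ = 48.99°  ✓
  (0,4): δ = 19.15°  ✓
  (0,5): δ = 121.15°  ·
  (1,2): δ = 140.29°  ·
  (1,3): δ = 76.70°  ·
  (1,4): δ = 8.55°  ✓
  (1,5): δ = 93.45°  ·
  (2,3): δ = 116.41°  ·
  (2,4): δ = 48.26°  ✓
  (2,5): δ = 53.74°  ✓
  (3,4): δ = 111.86°  ·
  (3,5): δ = 9.85°  ✓
  (4,5): δ = 77.99°  ·
antipodal pairs: 6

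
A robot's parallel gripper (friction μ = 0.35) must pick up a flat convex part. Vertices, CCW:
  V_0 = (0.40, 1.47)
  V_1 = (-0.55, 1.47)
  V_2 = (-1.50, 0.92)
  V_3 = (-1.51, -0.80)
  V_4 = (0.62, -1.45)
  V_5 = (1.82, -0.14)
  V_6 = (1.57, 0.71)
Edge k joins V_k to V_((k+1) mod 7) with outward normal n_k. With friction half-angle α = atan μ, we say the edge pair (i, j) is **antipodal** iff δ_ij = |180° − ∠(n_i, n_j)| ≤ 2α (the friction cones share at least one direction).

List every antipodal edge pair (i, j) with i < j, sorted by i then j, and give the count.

count = 4; pairs: (0,3), (1,4), (2,5), (3,6)

α = atan 0.35 = 19.29°;  2α = 38.58°
n_0 = (+0.0000, +1.0000)
n_1 = (-0.5010, +0.8654)
n_2 = (-1.0000, +0.0058)
n_3 = (-0.2919, -0.9565)
n_4 = (+0.7374, -0.6755)
n_5 = (+0.9594, +0.2822)
n_6 = (+0.5447, +0.8386)
  (0,1): δ = 149.93°  ·
  (0,2): δ = 90.33°  ·
  (0,3): δ = 16.97°  ✓
  (0,4): δ = 47.51°  ·
  (0,5): δ = 106.39°  ·
  (0,6): δ = 146.99°  ·
  (1,2): δ = 120.40°  ·
  (1,3): δ = 47.04°  ·
  (1,4): δ = 17.44°  ✓
  (1,5): δ = 76.32°  ·
  (1,6): δ = 116.92°  ·
  (2,3): δ = 106.64°  ·
  (2,4): δ = 42.16°  ·
  (2,5): δ = 16.72°  ✓
  (2,6): δ = 57.33°  ·
  (3,4): δ = 115.52°  ·
  (3,5): δ = 56.64°  ·
  (3,6): δ = 16.04°  ✓
  (4,5): δ = 121.12°  ·
  (4,6): δ = 80.52°  ·
  (5,6): δ = 139.40°  ·
antipodal pairs: 4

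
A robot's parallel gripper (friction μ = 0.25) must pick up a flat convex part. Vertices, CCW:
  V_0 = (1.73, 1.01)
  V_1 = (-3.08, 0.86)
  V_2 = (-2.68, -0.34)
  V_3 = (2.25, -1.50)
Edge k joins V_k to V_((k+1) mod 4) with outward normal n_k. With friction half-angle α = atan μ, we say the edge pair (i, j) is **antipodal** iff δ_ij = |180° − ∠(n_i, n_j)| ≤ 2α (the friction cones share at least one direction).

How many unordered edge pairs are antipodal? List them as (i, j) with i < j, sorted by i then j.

α = atan 0.25 = 14.04°;  2α = 28.07°
n_0 = (-0.0312, +0.9995)
n_1 = (-0.9487, -0.3162)
n_2 = (-0.2290, -0.9734)
n_3 = (+0.9792, +0.2029)
  (0,1): δ = 73.35°  ·
  (0,2): δ = 15.03°  ✓
  (0,3): δ = 99.92°  ·
  (1,2): δ = 121.68°  ·
  (1,3): δ = 6.73°  ✓
  (2,3): δ = 65.06°  ·
antipodal pairs: 2

count = 2; pairs: (0,2), (1,3)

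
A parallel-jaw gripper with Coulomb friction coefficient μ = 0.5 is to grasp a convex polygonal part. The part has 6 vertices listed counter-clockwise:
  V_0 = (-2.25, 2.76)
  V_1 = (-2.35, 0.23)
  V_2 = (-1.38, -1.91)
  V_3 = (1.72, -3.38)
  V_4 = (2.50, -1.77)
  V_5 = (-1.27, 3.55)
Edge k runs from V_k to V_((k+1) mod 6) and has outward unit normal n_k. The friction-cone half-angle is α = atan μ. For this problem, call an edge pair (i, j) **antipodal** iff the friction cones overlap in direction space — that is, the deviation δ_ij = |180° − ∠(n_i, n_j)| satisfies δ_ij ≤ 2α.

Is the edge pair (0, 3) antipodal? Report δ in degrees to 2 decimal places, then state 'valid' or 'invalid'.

δ = 23.59°, valid

α = atan 0.5 = 26.57°;  2α = 53.13°
edge 0: e_0 = (-0.10, -2.53);  n_0 = (-0.9992, +0.0395)
edge 3: e_3 = (+0.78, +1.61);  n_3 = (+0.8999, -0.4360)
∠(n_0, n_3) = 156.41°
δ = |180° − 156.41°| = 23.59°
23.59° ≤ 2α = 53.13°  →  valid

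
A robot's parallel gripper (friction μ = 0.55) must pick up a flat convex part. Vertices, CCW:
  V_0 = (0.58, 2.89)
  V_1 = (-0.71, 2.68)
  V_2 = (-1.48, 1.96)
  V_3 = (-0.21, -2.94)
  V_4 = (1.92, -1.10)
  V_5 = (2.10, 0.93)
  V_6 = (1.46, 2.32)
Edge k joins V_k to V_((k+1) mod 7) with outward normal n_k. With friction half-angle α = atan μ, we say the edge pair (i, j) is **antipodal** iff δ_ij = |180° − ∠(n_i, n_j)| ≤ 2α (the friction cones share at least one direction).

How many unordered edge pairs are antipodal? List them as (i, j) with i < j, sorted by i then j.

count = 6; pairs: (0,3), (1,3), (1,4), (2,4), (2,5), (2,6)

α = atan 0.55 = 28.81°;  2α = 57.62°
n_0 = (-0.1607, +0.9870)
n_1 = (-0.6830, +0.7304)
n_2 = (-0.9680, -0.2509)
n_3 = (+0.6537, -0.7567)
n_4 = (+0.9961, -0.0883)
n_5 = (+0.9083, +0.4182)
n_6 = (+0.5436, +0.8393)
  (0,1): δ = 146.17°  ·
  (0,2): δ = 84.72°  ·
  (0,3): δ = 31.58°  ✓
  (0,4): δ = 75.69°  ·
  (0,5): δ = 105.48°  ·
  (0,6): δ = 137.82°  ·
  (1,2): δ = 118.55°  ·
  (1,3): δ = 2.26°  ✓
  (1,4): δ = 41.85°  ✓
  (1,5): δ = 71.64°  ·
  (1,6): δ = 103.99°  ·
  (2,3): δ = 63.71°  ·
  (2,4): δ = 19.60°  ✓
  (2,5): δ = 10.19°  ✓
  (2,6): δ = 42.54°  ✓
  (3,4): δ = 135.89°  ·
  (3,5): δ = 106.10°  ·
  (3,6): δ = 73.75°  ·
  (4,5): δ = 150.21°  ·
  (4,6): δ = 117.87°  ·
  (5,6): δ = 147.66°  ·
antipodal pairs: 6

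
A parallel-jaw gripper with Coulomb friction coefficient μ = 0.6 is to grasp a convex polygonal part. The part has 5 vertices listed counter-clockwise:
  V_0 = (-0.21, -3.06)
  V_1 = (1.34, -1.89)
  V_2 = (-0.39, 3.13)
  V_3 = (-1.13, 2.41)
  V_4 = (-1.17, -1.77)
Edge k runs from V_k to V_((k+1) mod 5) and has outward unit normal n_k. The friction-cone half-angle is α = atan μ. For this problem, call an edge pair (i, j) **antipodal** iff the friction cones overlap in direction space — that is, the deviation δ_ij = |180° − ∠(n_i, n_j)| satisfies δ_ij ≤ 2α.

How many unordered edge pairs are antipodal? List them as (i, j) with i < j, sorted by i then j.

count = 4; pairs: (0,2), (0,3), (1,3), (1,4)

α = atan 0.6 = 30.96°;  2α = 61.93°
n_0 = (+0.6025, -0.7981)
n_1 = (+0.9454, +0.3258)
n_2 = (-0.6974, +0.7167)
n_3 = (-1.0000, +0.0096)
n_4 = (-0.8022, -0.5970)
  (0,1): δ = 108.03°  ·
  (0,2): δ = 7.17°  ✓
  (0,3): δ = 52.40°  ✓
  (0,4): δ = 89.61°  ·
  (1,2): δ = 64.80°  ·
  (1,3): δ = 19.56°  ✓
  (1,4): δ = 17.64°  ✓
  (2,3): δ = 134.76°  ·
  (2,4): δ = 97.56°  ·
  (3,4): δ = 142.80°  ·
antipodal pairs: 4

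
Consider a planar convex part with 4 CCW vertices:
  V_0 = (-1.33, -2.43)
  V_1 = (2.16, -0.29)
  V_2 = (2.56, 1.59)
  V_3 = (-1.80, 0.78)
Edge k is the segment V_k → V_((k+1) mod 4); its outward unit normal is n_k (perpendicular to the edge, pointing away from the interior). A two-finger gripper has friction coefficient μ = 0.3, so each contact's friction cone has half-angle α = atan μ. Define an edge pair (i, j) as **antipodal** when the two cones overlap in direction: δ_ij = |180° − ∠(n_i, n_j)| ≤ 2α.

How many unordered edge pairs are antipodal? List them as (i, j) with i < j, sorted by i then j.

α = atan 0.3 = 16.70°;  2α = 33.40°
n_0 = (+0.5227, -0.8525)
n_1 = (+0.9781, -0.2081)
n_2 = (-0.1827, +0.9832)
n_3 = (-0.9895, -0.1449)
  (0,1): δ = 133.53°  ·
  (0,2): δ = 20.99°  ✓
  (0,3): δ = 66.81°  ·
  (1,2): δ = 67.46°  ·
  (1,3): δ = 20.34°  ✓
  (2,3): δ = 92.19°  ·
antipodal pairs: 2

count = 2; pairs: (0,2), (1,3)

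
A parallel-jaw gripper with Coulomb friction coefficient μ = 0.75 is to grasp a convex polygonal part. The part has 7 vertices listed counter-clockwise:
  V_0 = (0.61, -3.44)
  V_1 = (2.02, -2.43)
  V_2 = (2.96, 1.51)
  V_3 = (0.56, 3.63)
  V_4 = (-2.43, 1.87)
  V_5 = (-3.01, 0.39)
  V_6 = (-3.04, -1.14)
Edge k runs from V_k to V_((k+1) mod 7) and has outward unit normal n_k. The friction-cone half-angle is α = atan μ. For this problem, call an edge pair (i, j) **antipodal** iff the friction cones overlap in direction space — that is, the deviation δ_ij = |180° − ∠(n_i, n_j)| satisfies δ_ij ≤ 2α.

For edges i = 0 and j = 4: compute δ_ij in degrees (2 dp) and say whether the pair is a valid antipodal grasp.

δ = 32.99°, valid

α = atan 0.75 = 36.87°;  2α = 73.74°
edge 0: e_0 = (+1.41, +1.01);  n_0 = (+0.5823, -0.8130)
edge 4: e_4 = (-0.58, -1.48);  n_4 = (-0.9311, +0.3649)
∠(n_0, n_4) = 147.01°
δ = |180° − 147.01°| = 32.99°
32.99° ≤ 2α = 73.74°  →  valid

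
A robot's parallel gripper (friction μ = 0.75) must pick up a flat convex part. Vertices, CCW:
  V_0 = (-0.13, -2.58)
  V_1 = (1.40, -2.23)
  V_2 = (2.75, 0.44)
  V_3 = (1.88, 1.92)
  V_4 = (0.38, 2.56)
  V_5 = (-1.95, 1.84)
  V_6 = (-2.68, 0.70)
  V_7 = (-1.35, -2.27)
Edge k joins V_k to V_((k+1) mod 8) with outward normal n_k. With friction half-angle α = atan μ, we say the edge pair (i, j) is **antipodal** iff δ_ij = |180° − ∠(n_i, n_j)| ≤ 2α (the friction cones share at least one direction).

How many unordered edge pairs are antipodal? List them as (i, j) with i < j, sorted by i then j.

α = atan 0.75 = 36.87°;  2α = 73.74°
n_0 = (+0.2230, -0.9748)
n_1 = (+0.8924, -0.4512)
n_2 = (+0.8621, +0.5068)
n_3 = (+0.3924, +0.9198)
n_4 = (-0.2952, +0.9554)
n_5 = (-0.8421, +0.5393)
n_6 = (-0.9127, -0.4087)
n_7 = (-0.2463, -0.9692)
  (0,1): δ = 129.71°  ·
  (0,2): δ = 72.44°  ✓
  (0,3): δ = 35.99°  ✓
  (0,4): δ = 4.29°  ✓
  (0,5): δ = 44.48°  ✓
  (0,6): δ = 101.24°  ·
  (0,7): δ = 152.86°  ·
  (1,2): δ = 122.73°  ·
  (1,3): δ = 86.28°  ·
  (1,4): δ = 46.01°  ✓
  (1,5): δ = 5.81°  ✓
  (1,6): δ = 50.95°  ✓
  (1,7): δ = 102.56°  ·
  (2,3): δ = 143.55°  ·
  (2,4): δ = 103.28°  ·
  (2,5): δ = 63.08°  ✓
  (2,6): δ = 6.33°  ✓
  (2,7): δ = 45.29°  ✓
  (3,4): δ = 139.72°  ·
  (3,5): δ = 99.53°  ·
  (3,6): δ = 42.77°  ✓
  (3,7): δ = 8.85°  ✓
  (4,5): δ = 139.81°  ·
  (4,6): δ = 83.05°  ·
  (4,7): δ = 31.43°  ✓
  (5,6): δ = 123.24°  ·
  (5,7): δ = 71.62°  ✓
  (6,7): δ = 128.38°  ·
antipodal pairs: 14

count = 14; pairs: (0,2), (0,3), (0,4), (0,5), (1,4), (1,5), (1,6), (2,5), (2,6), (2,7), (3,6), (3,7), (4,7), (5,7)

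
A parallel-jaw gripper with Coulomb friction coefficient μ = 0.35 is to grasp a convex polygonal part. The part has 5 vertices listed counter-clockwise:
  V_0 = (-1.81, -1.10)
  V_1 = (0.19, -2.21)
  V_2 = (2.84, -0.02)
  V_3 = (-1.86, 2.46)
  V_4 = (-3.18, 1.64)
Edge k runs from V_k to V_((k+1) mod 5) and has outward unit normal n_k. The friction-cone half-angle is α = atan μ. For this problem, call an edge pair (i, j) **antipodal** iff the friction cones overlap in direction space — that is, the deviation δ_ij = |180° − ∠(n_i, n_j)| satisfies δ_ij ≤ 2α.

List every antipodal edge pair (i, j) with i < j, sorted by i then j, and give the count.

α = atan 0.35 = 19.29°;  2α = 38.58°
n_0 = (-0.4853, -0.8744)
n_1 = (+0.6370, -0.7708)
n_2 = (+0.4667, +0.8844)
n_3 = (-0.5277, +0.8494)
n_4 = (-0.8944, -0.4472)
  (0,1): δ = 111.40°  ·
  (0,2): δ = 1.21°  ✓
  (0,3): δ = 60.88°  ·
  (0,4): δ = 145.60°  ·
  (1,2): δ = 67.39°  ·
  (1,3): δ = 7.72°  ✓
  (1,4): δ = 76.99°  ·
  (2,3): δ = 120.33°  ·
  (2,4): δ = 35.62°  ✓
  (3,4): δ = 95.28°  ·
antipodal pairs: 3

count = 3; pairs: (0,2), (1,3), (2,4)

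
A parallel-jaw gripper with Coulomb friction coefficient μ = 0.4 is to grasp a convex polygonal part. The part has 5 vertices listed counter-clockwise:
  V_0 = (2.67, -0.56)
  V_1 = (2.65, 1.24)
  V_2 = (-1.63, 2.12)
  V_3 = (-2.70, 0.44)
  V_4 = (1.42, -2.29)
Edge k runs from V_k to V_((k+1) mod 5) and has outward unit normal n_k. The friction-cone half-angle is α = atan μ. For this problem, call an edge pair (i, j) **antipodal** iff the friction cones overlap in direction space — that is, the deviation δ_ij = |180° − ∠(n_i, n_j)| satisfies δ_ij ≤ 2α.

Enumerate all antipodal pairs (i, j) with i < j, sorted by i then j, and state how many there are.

α = atan 0.4 = 21.80°;  2α = 43.60°
n_0 = (+0.9999, +0.0111)
n_1 = (+0.2014, +0.9795)
n_2 = (-0.8435, +0.5372)
n_3 = (-0.5524, -0.8336)
n_4 = (+0.8106, -0.5857)
  (0,1): δ = 102.26°  ·
  (0,2): δ = 33.13°  ✓
  (0,3): δ = 55.83°  ·
  (0,4): δ = 143.51°  ·
  (1,2): δ = 110.87°  ·
  (1,3): δ = 21.91°  ✓
  (1,4): δ = 65.77°  ·
  (2,3): δ = 91.04°  ·
  (2,4): δ = 3.36°  ✓
  (3,4): δ = 92.32°  ·
antipodal pairs: 3

count = 3; pairs: (0,2), (1,3), (2,4)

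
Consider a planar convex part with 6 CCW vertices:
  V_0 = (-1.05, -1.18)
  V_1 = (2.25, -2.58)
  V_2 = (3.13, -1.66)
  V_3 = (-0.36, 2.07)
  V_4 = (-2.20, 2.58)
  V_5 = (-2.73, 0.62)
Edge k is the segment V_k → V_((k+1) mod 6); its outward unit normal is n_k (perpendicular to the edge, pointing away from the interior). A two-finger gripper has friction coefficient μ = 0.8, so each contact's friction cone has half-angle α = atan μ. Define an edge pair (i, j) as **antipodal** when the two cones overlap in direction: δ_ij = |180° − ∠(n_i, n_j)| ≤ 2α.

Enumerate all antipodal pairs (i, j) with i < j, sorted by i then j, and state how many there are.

count = 7; pairs: (0,2), (0,3), (1,3), (1,4), (2,4), (2,5), (3,5)

α = atan 0.8 = 38.66°;  2α = 77.32°
n_0 = (-0.3905, -0.9206)
n_1 = (+0.7226, -0.6912)
n_2 = (+0.7302, +0.6832)
n_3 = (+0.2671, +0.9637)
n_4 = (-0.9653, +0.2610)
n_5 = (-0.7311, -0.6823)
  (0,1): δ = 110.74°  ·
  (0,2): δ = 23.92°  ✓
  (0,3): δ = 7.50°  ✓
  (0,4): δ = 97.86°  ·
  (0,5): δ = 156.01°  ·
  (1,2): δ = 93.18°  ·
  (1,3): δ = 61.77°  ✓
  (1,4): δ = 28.60°  ✓
  (1,5): δ = 86.75°  ·
  (2,3): δ = 148.59°  ·
  (2,4): δ = 58.23°  ✓
  (2,5): δ = 0.07°  ✓
  (3,4): δ = 89.64°  ·
  (3,5): δ = 31.48°  ✓
  (4,5): δ = 121.84°  ·
antipodal pairs: 7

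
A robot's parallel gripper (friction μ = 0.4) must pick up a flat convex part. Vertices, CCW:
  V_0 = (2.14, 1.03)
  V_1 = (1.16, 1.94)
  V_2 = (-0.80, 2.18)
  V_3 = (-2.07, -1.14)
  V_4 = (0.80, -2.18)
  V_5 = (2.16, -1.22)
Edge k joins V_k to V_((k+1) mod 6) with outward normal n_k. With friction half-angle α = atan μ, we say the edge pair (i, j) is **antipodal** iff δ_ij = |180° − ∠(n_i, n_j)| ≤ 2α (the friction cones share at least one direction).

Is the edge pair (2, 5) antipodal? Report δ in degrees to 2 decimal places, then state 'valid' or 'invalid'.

α = atan 0.4 = 21.80°;  2α = 43.60°
edge 2: e_2 = (-1.27, -3.32);  n_2 = (-0.9340, +0.3573)
edge 5: e_5 = (-0.02, +2.25);  n_5 = (+1.0000, +0.0089)
∠(n_2, n_5) = 158.56°
δ = |180° − 158.56°| = 21.44°
21.44° ≤ 2α = 43.60°  →  valid

δ = 21.44°, valid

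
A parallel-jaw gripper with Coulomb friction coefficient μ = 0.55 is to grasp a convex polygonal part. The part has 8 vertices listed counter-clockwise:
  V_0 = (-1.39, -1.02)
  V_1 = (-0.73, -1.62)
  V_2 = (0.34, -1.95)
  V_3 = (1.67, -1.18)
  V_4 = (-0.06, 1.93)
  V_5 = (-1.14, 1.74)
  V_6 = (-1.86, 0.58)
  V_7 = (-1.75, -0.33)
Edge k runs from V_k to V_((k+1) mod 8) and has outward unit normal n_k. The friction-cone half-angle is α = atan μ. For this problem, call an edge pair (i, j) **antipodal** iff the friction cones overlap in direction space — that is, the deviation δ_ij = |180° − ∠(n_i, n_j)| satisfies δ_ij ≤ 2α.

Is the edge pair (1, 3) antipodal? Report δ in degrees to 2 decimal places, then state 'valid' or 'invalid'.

α = atan 0.55 = 28.81°;  2α = 57.62°
edge 1: e_1 = (+1.07, -0.33);  n_1 = (-0.2947, -0.9556)
edge 3: e_3 = (-1.73, +3.11);  n_3 = (+0.8739, +0.4861)
∠(n_1, n_3) = 136.23°
δ = |180° − 136.23°| = 43.77°
43.77° ≤ 2α = 57.62°  →  valid

δ = 43.77°, valid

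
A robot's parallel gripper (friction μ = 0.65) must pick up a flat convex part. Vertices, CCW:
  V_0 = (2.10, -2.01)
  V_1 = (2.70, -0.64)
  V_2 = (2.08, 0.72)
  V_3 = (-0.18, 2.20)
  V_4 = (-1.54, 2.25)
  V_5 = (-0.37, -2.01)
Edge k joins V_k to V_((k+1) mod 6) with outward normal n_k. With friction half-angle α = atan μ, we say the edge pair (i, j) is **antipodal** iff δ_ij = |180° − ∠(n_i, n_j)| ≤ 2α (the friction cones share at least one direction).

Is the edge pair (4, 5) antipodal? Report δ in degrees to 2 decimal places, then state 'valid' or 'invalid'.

α = atan 0.65 = 33.02°;  2α = 66.05°
edge 4: e_4 = (+1.17, -4.26);  n_4 = (-0.9643, -0.2648)
edge 5: e_5 = (+2.47, +0.00);  n_5 = (+0.0000, -1.0000)
∠(n_4, n_5) = 74.64°
δ = |180° − 74.64°| = 105.36°
105.36° > 2α = 66.05°  →  invalid

δ = 105.36°, invalid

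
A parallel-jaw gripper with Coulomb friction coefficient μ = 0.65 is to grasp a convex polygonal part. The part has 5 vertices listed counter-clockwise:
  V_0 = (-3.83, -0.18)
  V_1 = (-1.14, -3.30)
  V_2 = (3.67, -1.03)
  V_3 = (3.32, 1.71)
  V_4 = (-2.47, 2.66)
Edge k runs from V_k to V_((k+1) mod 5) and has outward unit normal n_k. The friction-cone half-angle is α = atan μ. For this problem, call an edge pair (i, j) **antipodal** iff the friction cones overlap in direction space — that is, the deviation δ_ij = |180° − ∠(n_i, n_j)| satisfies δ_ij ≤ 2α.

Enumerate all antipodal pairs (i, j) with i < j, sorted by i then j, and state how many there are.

count = 5; pairs: (0,2), (0,3), (1,3), (1,4), (2,4)

α = atan 0.65 = 33.02°;  2α = 66.05°
n_0 = (-0.7574, -0.6530)
n_1 = (+0.4268, -0.9043)
n_2 = (+0.9919, +0.1267)
n_3 = (+0.1619, +0.9868)
n_4 = (-0.9019, +0.4319)
  (0,1): δ = 105.50°  ·
  (0,2): δ = 33.49°  ✓
  (0,3): δ = 39.91°  ✓
  (0,4): δ = 113.64°  ·
  (1,2): δ = 107.98°  ·
  (1,3): δ = 34.58°  ✓
  (1,4): δ = 39.15°  ✓
  (2,3): δ = 106.60°  ·
  (2,4): δ = 32.87°  ✓
  (3,4): δ = 106.27°  ·
antipodal pairs: 5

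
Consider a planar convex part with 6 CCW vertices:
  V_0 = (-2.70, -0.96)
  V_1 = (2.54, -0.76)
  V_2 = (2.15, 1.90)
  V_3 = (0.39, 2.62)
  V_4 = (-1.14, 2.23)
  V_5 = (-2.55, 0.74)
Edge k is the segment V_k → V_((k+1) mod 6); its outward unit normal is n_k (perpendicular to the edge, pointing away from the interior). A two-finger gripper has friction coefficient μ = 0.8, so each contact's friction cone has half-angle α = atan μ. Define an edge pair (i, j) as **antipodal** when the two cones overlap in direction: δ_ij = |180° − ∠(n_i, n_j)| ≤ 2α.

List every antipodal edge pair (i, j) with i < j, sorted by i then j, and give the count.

count = 6; pairs: (0,2), (0,3), (0,4), (1,4), (1,5), (2,5)

α = atan 0.8 = 38.66°;  2α = 77.32°
n_0 = (+0.0381, -0.9993)
n_1 = (+0.9894, +0.1451)
n_2 = (+0.3786, +0.9255)
n_3 = (-0.2470, +0.9690)
n_4 = (-0.7263, +0.6873)
n_5 = (-0.9961, +0.0879)
  (0,1): δ = 83.84°  ·
  (0,2): δ = 24.43°  ✓
  (0,3): δ = 12.11°  ✓
  (0,4): δ = 44.39°  ✓
  (0,5): δ = 82.77°  ·
  (1,2): δ = 120.59°  ·
  (1,3): δ = 84.04°  ·
  (1,4): δ = 51.76°  ✓
  (1,5): δ = 13.38°  ✓
  (2,3): δ = 143.45°  ·
  (2,4): δ = 111.17°  ·
  (2,5): δ = 72.79°  ✓
  (3,4): δ = 147.72°  ·
  (3,5): δ = 109.34°  ·
  (4,5): δ = 141.62°  ·
antipodal pairs: 6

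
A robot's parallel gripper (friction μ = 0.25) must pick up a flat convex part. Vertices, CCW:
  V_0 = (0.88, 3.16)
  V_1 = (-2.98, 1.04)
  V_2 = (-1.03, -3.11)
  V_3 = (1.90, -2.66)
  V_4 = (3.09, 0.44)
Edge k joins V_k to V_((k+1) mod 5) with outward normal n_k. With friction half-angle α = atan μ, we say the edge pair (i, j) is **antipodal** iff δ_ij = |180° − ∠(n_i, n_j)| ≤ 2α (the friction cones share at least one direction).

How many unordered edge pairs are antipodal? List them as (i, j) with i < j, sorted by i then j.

α = atan 0.25 = 14.04°;  2α = 28.07°
n_0 = (-0.4814, +0.8765)
n_1 = (-0.9051, -0.4253)
n_2 = (+0.1518, -0.9884)
n_3 = (+0.9336, -0.3584)
n_4 = (+0.7761, +0.6306)
  (0,1): δ = 93.61°  ·
  (0,2): δ = 20.05°  ✓
  (0,3): δ = 40.22°  ·
  (0,4): δ = 100.32°  ·
  (1,2): δ = 106.44°  ·
  (1,3): δ = 46.17°  ·
  (1,4): δ = 13.93°  ✓
  (2,3): δ = 119.73°  ·
  (2,4): δ = 59.64°  ·
  (3,4): δ = 119.91°  ·
antipodal pairs: 2

count = 2; pairs: (0,2), (1,4)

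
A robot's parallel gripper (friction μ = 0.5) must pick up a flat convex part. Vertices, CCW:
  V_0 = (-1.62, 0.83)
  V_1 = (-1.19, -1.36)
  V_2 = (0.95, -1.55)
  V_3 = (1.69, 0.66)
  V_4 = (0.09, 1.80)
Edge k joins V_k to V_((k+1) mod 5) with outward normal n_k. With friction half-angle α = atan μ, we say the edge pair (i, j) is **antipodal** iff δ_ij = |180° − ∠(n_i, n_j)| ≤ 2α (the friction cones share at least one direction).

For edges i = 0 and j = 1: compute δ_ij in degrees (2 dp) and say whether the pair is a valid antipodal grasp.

α = atan 0.5 = 26.57°;  2α = 53.13°
edge 0: e_0 = (+0.43, -2.19);  n_0 = (-0.9813, -0.1927)
edge 1: e_1 = (+2.14, -0.19);  n_1 = (-0.0884, -0.9961)
∠(n_0, n_1) = 73.82°
δ = |180° − 73.82°| = 106.18°
106.18° > 2α = 53.13°  →  invalid

δ = 106.18°, invalid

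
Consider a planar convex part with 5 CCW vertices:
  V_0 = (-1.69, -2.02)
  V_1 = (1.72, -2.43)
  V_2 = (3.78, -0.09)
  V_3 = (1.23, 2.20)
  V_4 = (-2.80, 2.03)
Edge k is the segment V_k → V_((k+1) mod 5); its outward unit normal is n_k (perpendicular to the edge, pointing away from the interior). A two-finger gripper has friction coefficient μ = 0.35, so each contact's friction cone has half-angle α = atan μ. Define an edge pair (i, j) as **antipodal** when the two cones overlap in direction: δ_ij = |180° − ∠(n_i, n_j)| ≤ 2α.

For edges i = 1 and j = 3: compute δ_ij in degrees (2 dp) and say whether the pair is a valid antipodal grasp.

α = atan 0.35 = 19.29°;  2α = 38.58°
edge 1: e_1 = (+2.06, +2.34);  n_1 = (+0.7506, -0.6608)
edge 3: e_3 = (-4.03, -0.17);  n_3 = (-0.0421, +0.9991)
∠(n_1, n_3) = 133.77°
δ = |180° − 133.77°| = 46.23°
46.23° > 2α = 38.58°  →  invalid

δ = 46.23°, invalid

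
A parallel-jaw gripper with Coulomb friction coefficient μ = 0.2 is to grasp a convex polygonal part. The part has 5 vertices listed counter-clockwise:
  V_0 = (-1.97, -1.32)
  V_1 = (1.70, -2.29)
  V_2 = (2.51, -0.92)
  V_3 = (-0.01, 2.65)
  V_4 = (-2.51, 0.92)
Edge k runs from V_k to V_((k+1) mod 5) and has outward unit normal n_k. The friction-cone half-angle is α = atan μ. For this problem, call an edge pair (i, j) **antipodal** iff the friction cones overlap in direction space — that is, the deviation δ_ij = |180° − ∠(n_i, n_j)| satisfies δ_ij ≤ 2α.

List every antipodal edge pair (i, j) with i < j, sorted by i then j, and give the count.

α = atan 0.2 = 11.31°;  2α = 22.62°
n_0 = (-0.2555, -0.9668)
n_1 = (+0.8608, -0.5089)
n_2 = (+0.8170, +0.5767)
n_3 = (-0.5690, +0.8223)
n_4 = (-0.9722, -0.2344)
  (0,1): δ = 105.79°  ·
  (0,2): δ = 39.98°  ·
  (0,3): δ = 49.49°  ·
  (0,4): δ = 118.36°  ·
  (1,2): δ = 114.19°  ·
  (1,3): δ = 24.72°  ·
  (1,4): δ = 44.15°  ·
  (2,3): δ = 90.53°  ·
  (2,4): δ = 21.66°  ✓
  (3,4): δ = 111.13°  ·
antipodal pairs: 1

count = 1; pairs: (2,4)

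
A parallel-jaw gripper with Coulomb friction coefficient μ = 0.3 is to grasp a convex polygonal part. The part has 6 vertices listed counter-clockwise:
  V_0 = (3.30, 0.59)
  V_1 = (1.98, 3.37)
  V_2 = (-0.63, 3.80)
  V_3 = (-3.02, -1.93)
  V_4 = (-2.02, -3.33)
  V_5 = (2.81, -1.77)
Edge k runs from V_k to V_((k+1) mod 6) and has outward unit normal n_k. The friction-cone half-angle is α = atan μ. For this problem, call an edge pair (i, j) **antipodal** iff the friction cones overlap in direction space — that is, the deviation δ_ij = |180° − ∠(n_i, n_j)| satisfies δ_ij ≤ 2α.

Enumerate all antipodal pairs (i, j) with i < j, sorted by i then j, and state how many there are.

α = atan 0.3 = 16.70°;  2α = 33.40°
n_0 = (+0.9033, +0.4289)
n_1 = (+0.1626, +0.9867)
n_2 = (-0.9229, +0.3850)
n_3 = (-0.8137, -0.5812)
n_4 = (+0.3073, -0.9516)
n_5 = (+0.9791, -0.2033)
  (0,1): δ = 124.75°  ·
  (0,2): δ = 48.04°  ·
  (0,3): δ = 10.14°  ✓
  (0,4): δ = 82.50°  ·
  (0,5): δ = 142.87°  ·
  (1,2): δ = 103.29°  ·
  (1,3): δ = 45.11°  ·
  (1,4): δ = 27.25°  ✓
  (1,5): δ = 87.63°  ·
  (2,3): δ = 121.82°  ·
  (2,4): δ = 49.46°  ·
  (2,5): δ = 10.91°  ✓
  (3,4): δ = 107.64°  ·
  (3,5): δ = 47.27°  ·
  (4,5): δ = 119.63°  ·
antipodal pairs: 3

count = 3; pairs: (0,3), (1,4), (2,5)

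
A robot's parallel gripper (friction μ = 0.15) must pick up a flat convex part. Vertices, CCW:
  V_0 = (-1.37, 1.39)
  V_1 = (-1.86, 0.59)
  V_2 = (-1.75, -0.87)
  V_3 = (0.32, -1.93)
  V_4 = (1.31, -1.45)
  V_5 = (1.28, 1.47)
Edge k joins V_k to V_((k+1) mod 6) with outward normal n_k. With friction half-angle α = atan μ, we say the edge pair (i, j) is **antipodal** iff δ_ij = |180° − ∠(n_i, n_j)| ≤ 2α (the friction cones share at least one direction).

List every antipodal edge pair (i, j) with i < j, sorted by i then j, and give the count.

count = 1; pairs: (1,4)

α = atan 0.15 = 8.53°;  2α = 17.06°
n_0 = (-0.8528, +0.5223)
n_1 = (-0.9972, -0.0751)
n_2 = (-0.4558, -0.8901)
n_3 = (+0.4363, -0.8998)
n_4 = (+0.9999, +0.0103)
n_5 = (-0.0302, +0.9995)
  (0,1): δ = 144.20°  ·
  (0,2): δ = 85.63°  ·
  (0,3): δ = 32.65°  ·
  (0,4): δ = 32.08°  ·
  (0,5): δ = 123.22°  ·
  (1,2): δ = 121.42°  ·
  (1,3): δ = 68.44°  ·
  (1,4): δ = 3.72°  ✓
  (1,5): δ = 87.42°  ·
  (2,3): δ = 127.02°  ·
  (2,4): δ = 62.30°  ·
  (2,5): δ = 28.85°  ·
  (3,4): δ = 115.28°  ·
  (3,5): δ = 24.14°  ·
  (4,5): δ = 88.86°  ·
antipodal pairs: 1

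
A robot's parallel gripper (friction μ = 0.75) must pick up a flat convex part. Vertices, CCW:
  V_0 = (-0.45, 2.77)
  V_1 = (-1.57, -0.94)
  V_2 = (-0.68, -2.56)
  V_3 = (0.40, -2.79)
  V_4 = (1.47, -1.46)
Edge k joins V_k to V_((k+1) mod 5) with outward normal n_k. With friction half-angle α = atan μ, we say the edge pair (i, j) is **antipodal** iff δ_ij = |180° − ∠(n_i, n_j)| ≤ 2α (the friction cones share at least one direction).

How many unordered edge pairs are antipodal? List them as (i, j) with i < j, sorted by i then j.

α = atan 0.75 = 36.87°;  2α = 73.74°
n_0 = (-0.9573, +0.2890)
n_1 = (-0.8764, -0.4815)
n_2 = (-0.2083, -0.9781)
n_3 = (+0.7792, -0.6268)
n_4 = (+0.9106, +0.4133)
  (0,1): δ = 134.42°  ·
  (0,2): δ = 85.22°  ·
  (0,3): δ = 22.02°  ✓
  (0,4): δ = 41.21°  ✓
  (1,2): δ = 130.81°  ·
  (1,3): δ = 67.60°  ✓
  (1,4): δ = 4.37°  ✓
  (2,3): δ = 116.79°  ·
  (2,4): δ = 53.56°  ✓
  (3,4): δ = 116.77°  ·
antipodal pairs: 5

count = 5; pairs: (0,3), (0,4), (1,3), (1,4), (2,4)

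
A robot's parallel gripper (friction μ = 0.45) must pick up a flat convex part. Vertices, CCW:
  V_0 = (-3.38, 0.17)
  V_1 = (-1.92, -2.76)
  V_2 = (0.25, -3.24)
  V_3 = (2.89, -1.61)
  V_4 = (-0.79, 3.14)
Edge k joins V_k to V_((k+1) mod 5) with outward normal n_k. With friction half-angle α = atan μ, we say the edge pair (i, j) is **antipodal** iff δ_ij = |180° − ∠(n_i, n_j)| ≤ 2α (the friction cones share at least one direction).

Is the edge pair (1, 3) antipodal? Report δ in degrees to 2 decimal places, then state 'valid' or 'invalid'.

α = atan 0.45 = 24.23°;  2α = 48.46°
edge 1: e_1 = (+2.17, -0.48);  n_1 = (-0.2160, -0.9764)
edge 3: e_3 = (-3.68, +4.75);  n_3 = (+0.7905, +0.6124)
∠(n_1, n_3) = 140.24°
δ = |180° − 140.24°| = 39.76°
39.76° ≤ 2α = 48.46°  →  valid

δ = 39.76°, valid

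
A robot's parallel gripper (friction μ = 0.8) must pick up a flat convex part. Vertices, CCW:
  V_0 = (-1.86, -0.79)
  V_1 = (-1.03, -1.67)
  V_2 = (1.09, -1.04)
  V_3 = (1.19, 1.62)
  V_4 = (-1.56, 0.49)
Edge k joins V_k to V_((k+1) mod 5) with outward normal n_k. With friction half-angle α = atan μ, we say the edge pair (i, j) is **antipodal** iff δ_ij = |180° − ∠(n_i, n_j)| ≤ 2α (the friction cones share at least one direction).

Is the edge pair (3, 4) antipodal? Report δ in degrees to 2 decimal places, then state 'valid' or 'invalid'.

α = atan 0.8 = 38.66°;  2α = 77.32°
edge 3: e_3 = (-2.75, -1.13);  n_3 = (-0.3801, +0.9250)
edge 4: e_4 = (-0.30, -1.28);  n_4 = (-0.9736, +0.2282)
∠(n_3, n_4) = 54.47°
δ = |180° − 54.47°| = 125.53°
125.53° > 2α = 77.32°  →  invalid

δ = 125.53°, invalid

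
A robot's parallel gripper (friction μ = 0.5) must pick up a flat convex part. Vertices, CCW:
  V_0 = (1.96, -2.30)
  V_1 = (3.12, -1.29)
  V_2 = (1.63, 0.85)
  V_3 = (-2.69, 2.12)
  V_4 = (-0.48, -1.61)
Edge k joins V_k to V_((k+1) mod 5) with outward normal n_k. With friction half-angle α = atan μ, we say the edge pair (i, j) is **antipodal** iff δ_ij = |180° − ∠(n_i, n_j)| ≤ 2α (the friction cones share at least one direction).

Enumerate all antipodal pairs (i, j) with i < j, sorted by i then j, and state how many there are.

count = 4; pairs: (1,3), (1,4), (2,3), (2,4)

α = atan 0.5 = 26.57°;  2α = 53.13°
n_0 = (+0.6567, -0.7542)
n_1 = (+0.8207, +0.5714)
n_2 = (+0.2820, +0.9594)
n_3 = (-0.8603, -0.5097)
n_4 = (-0.2721, -0.9623)
  (0,1): δ = 96.20°  ·
  (0,2): δ = 57.43°  ·
  (0,3): δ = 79.60°  ·
  (0,4): δ = 123.16°  ·
  (1,2): δ = 141.23°  ·
  (1,3): δ = 4.20°  ✓
  (1,4): δ = 39.36°  ✓
  (2,3): δ = 42.97°  ✓
  (2,4): δ = 0.59°  ✓
  (3,4): δ = 136.44°  ·
antipodal pairs: 4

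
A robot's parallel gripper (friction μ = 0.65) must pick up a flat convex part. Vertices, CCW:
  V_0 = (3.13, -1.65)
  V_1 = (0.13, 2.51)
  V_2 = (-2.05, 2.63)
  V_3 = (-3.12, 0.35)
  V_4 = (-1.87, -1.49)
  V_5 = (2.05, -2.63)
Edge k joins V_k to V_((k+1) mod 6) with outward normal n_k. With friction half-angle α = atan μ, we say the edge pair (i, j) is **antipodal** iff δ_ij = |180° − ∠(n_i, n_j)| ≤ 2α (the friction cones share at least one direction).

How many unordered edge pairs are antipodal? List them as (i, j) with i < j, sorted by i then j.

count = 7; pairs: (0,2), (0,3), (0,4), (1,3), (1,4), (1,5), (2,5)

α = atan 0.65 = 33.02°;  2α = 66.05°
n_0 = (+0.8111, +0.5849)
n_1 = (+0.0550, +0.9985)
n_2 = (-0.9053, +0.4248)
n_3 = (-0.8272, -0.5619)
n_4 = (-0.2792, -0.9602)
n_5 = (+0.6720, -0.7406)
  (0,1): δ = 128.95°  ·
  (0,2): δ = 60.94°  ✓
  (0,3): δ = 1.61°  ✓
  (0,4): δ = 37.99°  ✓
  (0,5): δ = 96.42°  ·
  (1,2): δ = 111.99°  ·
  (1,3): δ = 52.66°  ✓
  (1,4): δ = 13.06°  ✓
  (1,5): δ = 45.37°  ✓
  (2,3): δ = 120.67°  ·
  (2,4): δ = 81.07°  ·
  (2,5): δ = 22.64°  ✓
  (3,4): δ = 140.41°  ·
  (3,5): δ = 81.97°  ·
  (4,5): δ = 121.56°  ·
antipodal pairs: 7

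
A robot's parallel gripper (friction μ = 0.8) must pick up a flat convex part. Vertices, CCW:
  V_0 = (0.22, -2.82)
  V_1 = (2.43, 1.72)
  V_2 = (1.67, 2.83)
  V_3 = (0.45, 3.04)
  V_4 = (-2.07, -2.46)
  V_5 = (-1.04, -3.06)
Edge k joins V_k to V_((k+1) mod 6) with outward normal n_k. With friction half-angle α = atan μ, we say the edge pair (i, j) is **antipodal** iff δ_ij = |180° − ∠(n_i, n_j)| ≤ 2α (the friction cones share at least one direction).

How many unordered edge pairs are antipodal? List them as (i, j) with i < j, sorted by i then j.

count = 8; pairs: (0,2), (0,3), (1,3), (1,4), (1,5), (2,4), (2,5), (3,5)

α = atan 0.8 = 38.66°;  2α = 77.32°
n_0 = (+0.8991, -0.4377)
n_1 = (+0.8251, +0.5650)
n_2 = (+0.1696, +0.9855)
n_3 = (-0.9091, +0.4165)
n_4 = (-0.5033, -0.8641)
n_5 = (+0.1871, -0.9823)
  (0,1): δ = 119.65°  ·
  (0,2): δ = 73.81°  ✓
  (0,3): δ = 1.34°  ✓
  (0,4): δ = 85.73°  ·
  (0,5): δ = 126.74°  ·
  (1,2): δ = 134.17°  ·
  (1,3): δ = 59.02°  ✓
  (1,4): δ = 25.38°  ✓
  (1,5): δ = 66.39°  ✓
  (2,3): δ = 104.85°  ·
  (2,4): δ = 20.46°  ✓
  (2,5): δ = 20.55°  ✓
  (3,4): δ = 95.61°  ·
  (3,5): δ = 54.60°  ✓
  (4,5): δ = 138.99°  ·
antipodal pairs: 8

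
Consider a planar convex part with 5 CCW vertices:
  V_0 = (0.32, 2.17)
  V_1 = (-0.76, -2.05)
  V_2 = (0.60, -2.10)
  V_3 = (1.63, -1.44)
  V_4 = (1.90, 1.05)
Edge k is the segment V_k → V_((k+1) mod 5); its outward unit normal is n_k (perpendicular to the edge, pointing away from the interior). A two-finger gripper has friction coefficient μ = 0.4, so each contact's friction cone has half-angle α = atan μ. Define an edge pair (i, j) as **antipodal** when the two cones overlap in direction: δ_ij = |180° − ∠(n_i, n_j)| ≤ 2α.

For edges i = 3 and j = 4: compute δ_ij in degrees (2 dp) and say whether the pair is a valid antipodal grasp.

α = atan 0.4 = 21.80°;  2α = 43.60°
edge 3: e_3 = (+0.27, +2.49);  n_3 = (+0.9942, -0.1078)
edge 4: e_4 = (-1.58, +1.12);  n_4 = (+0.5783, +0.8158)
∠(n_3, n_4) = 60.86°
δ = |180° − 60.86°| = 119.14°
119.14° > 2α = 43.60°  →  invalid

δ = 119.14°, invalid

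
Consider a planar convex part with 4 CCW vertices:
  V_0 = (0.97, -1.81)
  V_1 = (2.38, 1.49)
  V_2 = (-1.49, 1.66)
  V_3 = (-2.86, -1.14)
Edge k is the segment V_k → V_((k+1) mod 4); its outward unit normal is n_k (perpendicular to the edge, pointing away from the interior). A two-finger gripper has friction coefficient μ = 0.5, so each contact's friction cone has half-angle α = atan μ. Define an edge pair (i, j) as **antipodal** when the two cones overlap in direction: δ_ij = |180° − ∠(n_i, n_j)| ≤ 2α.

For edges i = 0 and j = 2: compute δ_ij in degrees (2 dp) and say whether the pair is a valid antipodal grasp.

δ = 2.94°, valid

α = atan 0.5 = 26.57°;  2α = 53.13°
edge 0: e_0 = (+1.41, +3.30);  n_0 = (+0.9196, -0.3929)
edge 2: e_2 = (-1.37, -2.80);  n_2 = (-0.8982, +0.4395)
∠(n_0, n_2) = 177.06°
δ = |180° − 177.06°| = 2.94°
2.94° ≤ 2α = 53.13°  →  valid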